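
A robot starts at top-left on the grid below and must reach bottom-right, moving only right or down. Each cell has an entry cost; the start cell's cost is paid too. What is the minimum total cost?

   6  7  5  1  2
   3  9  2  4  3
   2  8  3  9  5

29

Take (0,0) → (0,1) → (0,2) → (0,3) → (0,4) → (1,4) → (2,4) for a total of 6 + 7 + 5 + 1 + 2 + 3 + 5 = 29.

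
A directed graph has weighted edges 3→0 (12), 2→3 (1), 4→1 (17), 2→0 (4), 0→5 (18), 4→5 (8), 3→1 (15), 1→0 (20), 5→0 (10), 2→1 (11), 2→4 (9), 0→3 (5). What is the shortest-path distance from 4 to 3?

Paths from 4 to 3:
4 - 1 - 0 - 3: 17 + 20 + 5 = 42
4 - 5 - 0 - 3: 8 + 10 + 5 = 23
Best route has total 23.

23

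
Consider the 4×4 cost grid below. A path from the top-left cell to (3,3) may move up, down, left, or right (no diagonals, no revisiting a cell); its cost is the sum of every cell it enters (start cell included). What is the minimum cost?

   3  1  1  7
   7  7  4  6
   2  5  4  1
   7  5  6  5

19

Path r0c0→r0c1→r0c2→r1c2→r2c2→r2c3→r3c3: 3 + 1 + 1 + 4 + 4 + 1 + 5 = 19.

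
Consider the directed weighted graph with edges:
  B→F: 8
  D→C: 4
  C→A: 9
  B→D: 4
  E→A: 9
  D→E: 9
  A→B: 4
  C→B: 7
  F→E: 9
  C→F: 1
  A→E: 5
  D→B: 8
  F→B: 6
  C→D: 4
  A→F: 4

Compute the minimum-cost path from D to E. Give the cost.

9

Comparing a few candidate routes:
D - E: 9
D - C - A - E: 4 + 9 + 5 = 18
D - B - F - E: 8 + 8 + 9 = 25
D - C - F - E: 4 + 1 + 9 = 14
Best route has total 9.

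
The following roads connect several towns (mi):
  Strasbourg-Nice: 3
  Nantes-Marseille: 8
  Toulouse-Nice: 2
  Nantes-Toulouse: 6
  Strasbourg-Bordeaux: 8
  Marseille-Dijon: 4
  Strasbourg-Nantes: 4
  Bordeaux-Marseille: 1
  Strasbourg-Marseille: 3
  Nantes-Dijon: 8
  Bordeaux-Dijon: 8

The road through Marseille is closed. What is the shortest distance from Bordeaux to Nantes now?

Paths from Bordeaux to Nantes avoiding Marseille:
Bordeaux -> Strasbourg -> Nice -> Toulouse -> Nantes: 8 + 3 + 2 + 6 = 19
Bordeaux -> Strasbourg -> Nantes: 8 + 4 = 12
Bordeaux -> Dijon -> Nantes: 8 + 8 = 16
The minimum is 12 mi.

12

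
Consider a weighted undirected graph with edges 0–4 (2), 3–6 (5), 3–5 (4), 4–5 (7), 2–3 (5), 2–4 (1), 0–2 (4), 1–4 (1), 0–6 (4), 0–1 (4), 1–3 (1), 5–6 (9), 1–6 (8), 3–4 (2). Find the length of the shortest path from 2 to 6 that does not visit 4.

Some routes from 2 to 6 avoiding 4:
2 → 3 → 1 → 0 → 6: 5 + 1 + 4 + 4 = 14
2 → 3 → 6: 5 + 5 = 10
2 → 0 → 6: 4 + 4 = 8
2 → 3 → 1 → 6: 5 + 1 + 8 = 14
Best route has total 8.

8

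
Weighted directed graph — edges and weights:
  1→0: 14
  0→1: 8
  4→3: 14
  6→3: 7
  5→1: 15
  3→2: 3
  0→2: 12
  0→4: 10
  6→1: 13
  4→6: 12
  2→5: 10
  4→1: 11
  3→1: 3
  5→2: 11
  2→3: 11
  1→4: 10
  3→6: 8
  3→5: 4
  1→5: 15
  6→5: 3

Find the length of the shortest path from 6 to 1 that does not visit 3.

Routes from 6 to 1 avoiding 3:
6-5-1: 3 + 15 = 18
6-1: 13
The minimum is 13.

13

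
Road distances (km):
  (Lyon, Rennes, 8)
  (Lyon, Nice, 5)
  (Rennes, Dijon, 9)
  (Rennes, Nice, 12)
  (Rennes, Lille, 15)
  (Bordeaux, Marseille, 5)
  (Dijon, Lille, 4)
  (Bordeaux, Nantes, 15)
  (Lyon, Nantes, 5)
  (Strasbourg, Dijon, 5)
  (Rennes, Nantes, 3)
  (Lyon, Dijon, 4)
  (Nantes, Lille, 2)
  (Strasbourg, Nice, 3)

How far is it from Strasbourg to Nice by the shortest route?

3

A few of the Strasbourg→Nice routes:
Strasbourg→Dijon→Lille→Nantes→Lyon→Nice: 5 + 4 + 2 + 5 + 5 = 21
Strasbourg→Dijon→Lyon→Nice: 5 + 4 + 5 = 14
Strasbourg→Dijon→Lille→Nantes→Rennes→Nice: 5 + 4 + 2 + 3 + 12 = 26
Strasbourg→Nice: 3
Best route has total 3 km.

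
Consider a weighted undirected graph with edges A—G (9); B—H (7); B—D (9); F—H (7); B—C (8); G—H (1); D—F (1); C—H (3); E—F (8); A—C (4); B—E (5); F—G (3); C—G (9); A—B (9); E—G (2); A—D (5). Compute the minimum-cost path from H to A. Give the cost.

Some routes from H to A:
H -> G -> F -> D -> A: 1 + 3 + 1 + 5 = 10
H -> F -> D -> A: 7 + 1 + 5 = 13
H -> C -> A: 3 + 4 = 7
H -> G -> C -> A: 1 + 9 + 4 = 14
H -> G -> A: 1 + 9 = 10
The minimum is 7.

7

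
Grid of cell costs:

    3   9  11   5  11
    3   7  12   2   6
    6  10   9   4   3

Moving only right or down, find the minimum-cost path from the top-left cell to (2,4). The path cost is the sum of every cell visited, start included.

34

Cheapest: r0c0 -> r1c0 -> r1c1 -> r1c2 -> r1c3 -> r2c3 -> r2c4
  3 + 3 + 7 + 12 + 2 + 4 + 3 = 34
(Top row then right column would cost 48.)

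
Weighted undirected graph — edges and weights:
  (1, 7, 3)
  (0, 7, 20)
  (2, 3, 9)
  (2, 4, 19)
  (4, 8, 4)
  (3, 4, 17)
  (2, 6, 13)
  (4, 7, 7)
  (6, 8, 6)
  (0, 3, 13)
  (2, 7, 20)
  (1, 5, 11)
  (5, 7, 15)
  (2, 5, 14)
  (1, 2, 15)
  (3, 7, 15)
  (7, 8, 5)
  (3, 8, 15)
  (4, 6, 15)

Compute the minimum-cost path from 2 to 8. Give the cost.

19

Checking several routes:
2→3→8: 9 + 15 = 24
2→7→8: 20 + 5 = 25
2→4→8: 19 + 4 = 23
2→1→7→8: 15 + 3 + 5 = 23
2→6→8: 13 + 6 = 19
The minimum is 19.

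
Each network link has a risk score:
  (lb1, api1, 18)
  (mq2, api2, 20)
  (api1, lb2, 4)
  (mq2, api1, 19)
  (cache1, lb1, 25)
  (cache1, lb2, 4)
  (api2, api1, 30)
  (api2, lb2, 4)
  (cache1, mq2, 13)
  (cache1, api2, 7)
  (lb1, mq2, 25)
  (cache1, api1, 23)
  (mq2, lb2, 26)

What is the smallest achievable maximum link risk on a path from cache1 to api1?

Checking several routes:
cache1 - lb2 - api1: max(4, 4) = 4
cache1 - api2 - lb2 - api1: max(7, 4, 4) = 7
cache1 - mq2 - api2 - lb2 - api1: max(13, 20, 4, 4) = 20
cache1 - mq2 - api1: max(13, 19) = 19
cache1 - api2 - mq2 - api1: max(7, 20, 19) = 20
The minimum achievable maximum is 4.

4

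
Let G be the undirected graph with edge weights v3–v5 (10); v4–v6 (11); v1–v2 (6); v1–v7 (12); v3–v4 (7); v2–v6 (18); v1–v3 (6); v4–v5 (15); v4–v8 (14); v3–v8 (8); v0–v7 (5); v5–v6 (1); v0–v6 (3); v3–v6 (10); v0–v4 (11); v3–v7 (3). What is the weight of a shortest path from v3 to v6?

10

Checking several routes:
v3 → v6: 10
v3 → v5 → v6: 10 + 1 = 11
v3 → v4 → v5 → v6: 7 + 15 + 1 = 23
v3 → v7 → v0 → v6: 3 + 5 + 3 = 11
v3 → v4 → v6: 7 + 11 = 18
v3 → v4 → v0 → v6: 7 + 11 + 3 = 21
Shortest: 10.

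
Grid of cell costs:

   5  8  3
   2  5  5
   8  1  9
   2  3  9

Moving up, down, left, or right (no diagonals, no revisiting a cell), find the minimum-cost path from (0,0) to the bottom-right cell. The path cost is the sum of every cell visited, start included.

25

Path [0,0] [1,0] [1,1] [2,1] [3,1] [3,2]: 5 + 2 + 5 + 1 + 3 + 9 = 25.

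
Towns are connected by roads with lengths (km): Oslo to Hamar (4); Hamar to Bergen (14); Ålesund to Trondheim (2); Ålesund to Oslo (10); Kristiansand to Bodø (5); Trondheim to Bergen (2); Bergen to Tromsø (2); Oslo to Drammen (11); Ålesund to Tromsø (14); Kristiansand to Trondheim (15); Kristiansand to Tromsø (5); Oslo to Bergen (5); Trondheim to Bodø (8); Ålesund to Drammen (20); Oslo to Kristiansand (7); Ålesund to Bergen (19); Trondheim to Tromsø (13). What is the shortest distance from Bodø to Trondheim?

8

Checking several routes:
Bodø → Kristiansand → Trondheim: 5 + 15 = 20
Bodø → Kristiansand → Oslo → Bergen → Trondheim: 5 + 7 + 5 + 2 = 19
Bodø → Kristiansand → Tromsø → Trondheim: 5 + 5 + 13 = 23
Bodø → Kristiansand → Tromsø → Bergen → Trondheim: 5 + 5 + 2 + 2 = 14
Bodø → Kristiansand → Oslo → Ålesund → Trondheim: 5 + 7 + 10 + 2 = 24
Bodø → Trondheim: 8
Shortest: 8 km.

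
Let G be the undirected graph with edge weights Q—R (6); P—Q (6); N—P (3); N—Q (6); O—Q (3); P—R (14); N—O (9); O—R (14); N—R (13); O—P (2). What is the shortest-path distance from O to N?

Checking several routes:
O - Q - P - N: 3 + 6 + 3 = 12
O - Q - N: 3 + 6 = 9
O - P - N: 2 + 3 = 5
O - N: 9
The minimum is 5.

5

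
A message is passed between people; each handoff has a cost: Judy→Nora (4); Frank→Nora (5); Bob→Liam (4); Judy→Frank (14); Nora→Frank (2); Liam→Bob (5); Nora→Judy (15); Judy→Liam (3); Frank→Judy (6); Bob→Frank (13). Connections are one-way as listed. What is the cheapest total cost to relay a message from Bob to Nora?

Paths from Bob to Nora:
Bob - Frank - Judy - Nora: 13 + 6 + 4 = 23
Bob - Frank - Nora: 13 + 5 = 18
Best route has total 18.

18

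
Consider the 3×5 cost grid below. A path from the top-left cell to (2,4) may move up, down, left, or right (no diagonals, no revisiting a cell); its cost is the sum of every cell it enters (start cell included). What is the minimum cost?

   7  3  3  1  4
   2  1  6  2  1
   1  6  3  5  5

22

Cheapest: (0,0) (0,1) (0,2) (0,3) (1,3) (1,4) (2,4)
  7 + 3 + 3 + 1 + 2 + 1 + 5 = 22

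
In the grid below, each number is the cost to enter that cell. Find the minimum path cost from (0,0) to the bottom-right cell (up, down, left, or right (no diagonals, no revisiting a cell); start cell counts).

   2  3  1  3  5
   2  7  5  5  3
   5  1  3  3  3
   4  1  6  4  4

Path r0c0 -> r1c0 -> r2c0 -> r2c1 -> r2c2 -> r2c3 -> r2c4 -> r3c4: 2 + 2 + 5 + 1 + 3 + 3 + 3 + 4 = 23.

23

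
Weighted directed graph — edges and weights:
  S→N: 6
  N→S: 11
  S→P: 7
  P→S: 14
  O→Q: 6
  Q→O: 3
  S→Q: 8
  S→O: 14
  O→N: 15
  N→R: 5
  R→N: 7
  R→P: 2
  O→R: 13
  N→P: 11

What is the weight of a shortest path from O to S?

Comparing a few candidate routes:
O-N-S: 15 + 11 = 26
O-R-P-S: 13 + 2 + 14 = 29
O-R-N-S: 13 + 7 + 11 = 31
Shortest: 26.

26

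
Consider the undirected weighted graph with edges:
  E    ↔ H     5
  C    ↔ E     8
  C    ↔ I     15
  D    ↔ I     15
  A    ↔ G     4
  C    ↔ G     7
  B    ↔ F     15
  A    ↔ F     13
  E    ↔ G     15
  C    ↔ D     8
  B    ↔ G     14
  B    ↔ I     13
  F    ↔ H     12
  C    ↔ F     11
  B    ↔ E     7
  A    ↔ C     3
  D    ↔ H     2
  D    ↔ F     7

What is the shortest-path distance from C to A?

3

A few of the C→A routes:
C→G→A: 7 + 4 = 11
C→A: 3
C→F→A: 11 + 13 = 24
Shortest: 3.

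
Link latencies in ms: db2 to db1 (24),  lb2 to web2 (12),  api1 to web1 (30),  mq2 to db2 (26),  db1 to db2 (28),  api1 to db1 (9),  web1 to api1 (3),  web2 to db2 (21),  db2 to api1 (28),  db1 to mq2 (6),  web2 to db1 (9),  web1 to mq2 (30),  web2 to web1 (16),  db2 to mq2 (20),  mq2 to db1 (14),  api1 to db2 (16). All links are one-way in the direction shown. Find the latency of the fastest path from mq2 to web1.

Routes from mq2 to web1:
mq2 -> db1 -> db2 -> api1 -> web1: 14 + 28 + 28 + 30 = 100
mq2 -> db2 -> api1 -> web1: 26 + 28 + 30 = 84
Shortest: 84 ms.

84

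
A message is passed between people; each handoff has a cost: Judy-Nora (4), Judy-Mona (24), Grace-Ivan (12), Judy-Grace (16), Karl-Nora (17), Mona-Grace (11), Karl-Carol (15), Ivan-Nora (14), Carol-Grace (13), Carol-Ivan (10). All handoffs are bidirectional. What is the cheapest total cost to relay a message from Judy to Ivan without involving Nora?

28

Candidate routes:
Judy - Mona - Grace - Carol - Ivan: 24 + 11 + 13 + 10 = 58
Judy - Mona - Grace - Ivan: 24 + 11 + 12 = 47
Judy - Grace - Ivan: 16 + 12 = 28
Judy - Grace - Carol - Ivan: 16 + 13 + 10 = 39
Best route has total 28.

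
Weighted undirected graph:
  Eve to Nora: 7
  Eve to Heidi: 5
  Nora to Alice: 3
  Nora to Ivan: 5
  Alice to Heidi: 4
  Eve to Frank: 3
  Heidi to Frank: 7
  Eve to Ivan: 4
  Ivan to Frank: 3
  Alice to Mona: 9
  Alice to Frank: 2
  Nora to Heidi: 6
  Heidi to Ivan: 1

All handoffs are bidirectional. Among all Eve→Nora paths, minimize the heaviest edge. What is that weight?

Comparing a few candidate routes:
Eve-Ivan-Heidi-Alice-Nora: max(4, 1, 4, 3) = 4
Eve-Frank-Alice-Nora: max(3, 2, 3) = 3
Eve-Frank-Ivan-Heidi-Alice-Nora: max(3, 3, 1, 4, 3) = 4
Eve-Ivan-Frank-Alice-Nora: max(4, 3, 2, 3) = 4
The minimum achievable maximum is 3.

3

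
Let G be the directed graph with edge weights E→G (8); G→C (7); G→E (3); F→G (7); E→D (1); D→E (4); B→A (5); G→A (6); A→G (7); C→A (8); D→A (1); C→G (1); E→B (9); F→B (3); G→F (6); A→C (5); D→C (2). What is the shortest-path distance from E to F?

Checking several routes:
E → D → A → G → F: 1 + 1 + 7 + 6 = 15
E → D → C → G → F: 1 + 2 + 1 + 6 = 10
E → G → F: 8 + 6 = 14
E → D → A → C → G → F: 1 + 1 + 5 + 1 + 6 = 14
Shortest: 10.

10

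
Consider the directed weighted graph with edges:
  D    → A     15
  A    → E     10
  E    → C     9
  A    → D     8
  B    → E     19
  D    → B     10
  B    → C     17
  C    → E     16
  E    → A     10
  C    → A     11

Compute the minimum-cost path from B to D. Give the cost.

A few of the B→D routes:
B → E → A → D: 19 + 10 + 8 = 37
B → E → C → A → D: 19 + 9 + 11 + 8 = 47
B → C → A → D: 17 + 11 + 8 = 36
Shortest: 36.

36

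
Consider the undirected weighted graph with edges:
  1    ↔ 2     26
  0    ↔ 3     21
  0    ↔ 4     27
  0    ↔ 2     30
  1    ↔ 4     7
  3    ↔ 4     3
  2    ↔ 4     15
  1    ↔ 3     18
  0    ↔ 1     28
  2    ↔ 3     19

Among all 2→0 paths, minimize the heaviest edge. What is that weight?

21

Comparing a few candidate routes:
2 → 4 → 0: max(15, 27) = 27
2 → 1 → 4 → 3 → 0: max(26, 7, 3, 21) = 26
2 → 4 → 1 → 3 → 0: max(15, 7, 18, 21) = 21
2 → 1 → 3 → 0: max(26, 18, 21) = 26
2 → 3 → 0: max(19, 21) = 21
2 → 4 → 3 → 0: max(15, 3, 21) = 21
Best route has worst link 21.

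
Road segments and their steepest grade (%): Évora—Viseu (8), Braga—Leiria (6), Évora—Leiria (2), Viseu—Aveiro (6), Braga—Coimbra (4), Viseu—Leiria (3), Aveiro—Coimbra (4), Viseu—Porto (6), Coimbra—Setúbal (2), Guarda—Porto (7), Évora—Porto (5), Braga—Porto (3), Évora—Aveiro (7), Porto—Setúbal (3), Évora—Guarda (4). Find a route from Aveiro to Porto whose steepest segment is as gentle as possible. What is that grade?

4

Checking several routes:
Aveiro→Coimbra→Setúbal→Porto: max(4, 2, 3) = 4
Aveiro→Coimbra→Braga→Leiria→Viseu→Porto: max(4, 4, 6, 3, 6) = 6
Aveiro→Coimbra→Braga→Leiria→Évora→Porto: max(4, 4, 6, 2, 5) = 6
Aveiro→Viseu→Leiria→Évora→Porto: max(6, 3, 2, 5) = 6
Aveiro→Viseu→Leiria→Braga→Coimbra→Setúbal→Porto: max(6, 3, 6, 4, 2, 3) = 6
Aveiro→Coimbra→Braga→Porto: max(4, 4, 3) = 4
The minimum achievable maximum is 4%.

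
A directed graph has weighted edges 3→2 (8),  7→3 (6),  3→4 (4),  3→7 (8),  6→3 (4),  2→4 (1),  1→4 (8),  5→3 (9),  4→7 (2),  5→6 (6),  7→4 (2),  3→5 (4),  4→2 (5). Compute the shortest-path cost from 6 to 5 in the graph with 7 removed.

8

Paths from 6 to 5 avoiding 7:
6 → 3 → 5: 4 + 4 = 8
Best route has total 8.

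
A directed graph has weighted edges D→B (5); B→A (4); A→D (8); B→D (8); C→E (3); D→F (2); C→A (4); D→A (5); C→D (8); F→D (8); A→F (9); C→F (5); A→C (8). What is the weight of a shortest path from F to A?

Paths from F to A:
F-D-A: 8 + 5 = 13
F-D-B-A: 8 + 5 + 4 = 17
The minimum is 13.

13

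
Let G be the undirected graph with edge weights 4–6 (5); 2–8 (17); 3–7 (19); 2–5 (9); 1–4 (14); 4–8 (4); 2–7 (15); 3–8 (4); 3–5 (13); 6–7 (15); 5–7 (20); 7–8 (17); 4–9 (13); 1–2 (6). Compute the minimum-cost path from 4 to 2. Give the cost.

20

Some routes from 4 to 2:
4→1→2: 14 + 6 = 20
4→8→3→5→2: 4 + 4 + 13 + 9 = 30
4→8→2: 4 + 17 = 21
Shortest: 20.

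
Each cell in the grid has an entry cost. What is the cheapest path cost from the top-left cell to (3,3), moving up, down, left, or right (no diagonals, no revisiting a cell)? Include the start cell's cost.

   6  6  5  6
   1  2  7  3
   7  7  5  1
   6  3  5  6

Path (0,0) → (1,0) → (1,1) → (1,2) → (1,3) → (2,3) → (3,3): 6 + 1 + 2 + 7 + 3 + 1 + 6 = 26.

26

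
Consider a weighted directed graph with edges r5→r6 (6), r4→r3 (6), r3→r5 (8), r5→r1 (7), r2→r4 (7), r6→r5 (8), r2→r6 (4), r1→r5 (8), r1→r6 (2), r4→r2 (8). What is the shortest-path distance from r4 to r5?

Paths from r4 to r5:
r4 - r3 - r5: 6 + 8 = 14
r4 - r2 - r6 - r5: 8 + 4 + 8 = 20
Best route has total 14.

14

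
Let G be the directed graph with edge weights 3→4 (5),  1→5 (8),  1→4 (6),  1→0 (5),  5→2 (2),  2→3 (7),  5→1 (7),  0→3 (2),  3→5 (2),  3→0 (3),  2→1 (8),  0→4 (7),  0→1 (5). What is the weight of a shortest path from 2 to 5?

Routes from 2 to 5:
2→3→5: 7 + 2 = 9
2→3→0→1→5: 7 + 3 + 5 + 8 = 23
2→1→0→3→5: 8 + 5 + 2 + 2 = 17
2→1→5: 8 + 8 = 16
Best route has total 9.

9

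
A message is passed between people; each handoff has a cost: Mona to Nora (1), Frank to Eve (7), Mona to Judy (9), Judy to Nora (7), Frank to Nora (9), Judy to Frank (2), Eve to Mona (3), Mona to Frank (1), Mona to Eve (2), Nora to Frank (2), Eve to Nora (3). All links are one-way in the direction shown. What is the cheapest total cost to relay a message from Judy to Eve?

9

Candidate routes:
Judy - Frank - Eve: 2 + 7 = 9
Judy - Nora - Frank - Eve: 7 + 2 + 7 = 16
Best route has total 9.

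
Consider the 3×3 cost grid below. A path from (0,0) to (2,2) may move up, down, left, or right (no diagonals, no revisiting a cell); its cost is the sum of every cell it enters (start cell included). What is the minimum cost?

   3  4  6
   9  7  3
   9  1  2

One optimal route is [0,0] -> [0,1] -> [1,1] -> [2,1] -> [2,2].
Its cost is 3 + 4 + 7 + 1 + 2 = 17.

17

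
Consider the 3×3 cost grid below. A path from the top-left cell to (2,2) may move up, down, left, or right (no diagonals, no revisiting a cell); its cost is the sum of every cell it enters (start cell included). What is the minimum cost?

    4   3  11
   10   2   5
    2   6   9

23

Path r0c0 → r0c1 → r1c1 → r1c2 → r2c2: 4 + 3 + 2 + 5 + 9 = 23.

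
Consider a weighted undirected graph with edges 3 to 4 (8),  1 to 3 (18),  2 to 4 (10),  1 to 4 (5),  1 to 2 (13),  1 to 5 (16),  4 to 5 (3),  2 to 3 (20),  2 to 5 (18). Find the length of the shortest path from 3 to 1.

A few of the 3→1 routes:
3 -> 2 -> 1: 20 + 13 = 33
3 -> 1: 18
3 -> 4 -> 1: 8 + 5 = 13
3 -> 4 -> 2 -> 1: 8 + 10 + 13 = 31
3 -> 4 -> 5 -> 1: 8 + 3 + 16 = 27
Best route has total 13.

13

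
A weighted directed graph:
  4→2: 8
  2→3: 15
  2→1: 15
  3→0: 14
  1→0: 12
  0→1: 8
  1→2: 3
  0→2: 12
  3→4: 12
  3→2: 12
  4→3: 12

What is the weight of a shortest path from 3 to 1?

22

Candidate routes:
3-4-2-1: 12 + 8 + 15 = 35
3-0-2-1: 14 + 12 + 15 = 41
3-2-1: 12 + 15 = 27
3-0-1: 14 + 8 = 22
Best route has total 22.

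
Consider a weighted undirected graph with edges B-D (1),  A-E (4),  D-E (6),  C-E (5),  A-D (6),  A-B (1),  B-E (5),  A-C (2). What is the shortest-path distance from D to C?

4

A few of the D→C routes:
D-B-A-E-C: 1 + 1 + 4 + 5 = 11
D-A-C: 6 + 2 = 8
D-B-E-C: 1 + 5 + 5 = 11
D-B-A-C: 1 + 1 + 2 = 4
Shortest: 4.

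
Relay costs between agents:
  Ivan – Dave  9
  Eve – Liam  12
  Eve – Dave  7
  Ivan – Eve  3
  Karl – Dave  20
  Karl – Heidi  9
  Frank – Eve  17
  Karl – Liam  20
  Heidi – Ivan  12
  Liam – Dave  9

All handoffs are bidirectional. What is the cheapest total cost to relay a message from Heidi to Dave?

21

Comparing a few candidate routes:
Heidi -> Karl -> Dave: 9 + 20 = 29
Heidi -> Ivan -> Eve -> Liam -> Dave: 12 + 3 + 12 + 9 = 36
Heidi -> Ivan -> Eve -> Dave: 12 + 3 + 7 = 22
Heidi -> Karl -> Liam -> Dave: 9 + 20 + 9 = 38
Heidi -> Ivan -> Dave: 12 + 9 = 21
Shortest: 21.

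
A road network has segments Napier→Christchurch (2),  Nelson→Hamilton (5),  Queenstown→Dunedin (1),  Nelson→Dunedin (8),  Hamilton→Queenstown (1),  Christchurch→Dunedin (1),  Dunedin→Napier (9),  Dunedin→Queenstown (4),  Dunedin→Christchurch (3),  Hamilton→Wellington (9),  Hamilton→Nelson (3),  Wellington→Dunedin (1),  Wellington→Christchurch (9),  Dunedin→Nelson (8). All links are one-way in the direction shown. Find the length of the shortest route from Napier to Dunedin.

3

Candidate routes:
Napier → Christchurch → Dunedin: 2 + 1 = 3
The minimum is 3.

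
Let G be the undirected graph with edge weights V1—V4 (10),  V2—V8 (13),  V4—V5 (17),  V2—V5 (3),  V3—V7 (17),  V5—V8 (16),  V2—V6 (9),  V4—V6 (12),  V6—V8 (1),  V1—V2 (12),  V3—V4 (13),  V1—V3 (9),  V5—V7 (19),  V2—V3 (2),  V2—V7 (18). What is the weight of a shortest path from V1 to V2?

Comparing a few candidate routes:
V1 -> V3 -> V2: 9 + 2 = 11
V1 -> V4 -> V3 -> V2: 10 + 13 + 2 = 25
V1 -> V2: 12
The minimum is 11.

11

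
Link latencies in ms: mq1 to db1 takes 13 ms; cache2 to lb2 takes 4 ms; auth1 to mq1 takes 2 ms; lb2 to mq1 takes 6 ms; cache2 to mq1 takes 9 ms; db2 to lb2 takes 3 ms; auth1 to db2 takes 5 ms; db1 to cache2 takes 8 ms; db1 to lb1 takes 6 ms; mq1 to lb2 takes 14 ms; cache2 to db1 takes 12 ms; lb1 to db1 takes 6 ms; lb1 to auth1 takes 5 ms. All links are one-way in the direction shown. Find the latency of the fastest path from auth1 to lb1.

Routes from auth1 to lb1:
auth1-mq1-db1-lb1: 2 + 13 + 6 = 21
auth1-db2-lb2-mq1-db1-lb1: 5 + 3 + 6 + 13 + 6 = 33
Shortest: 21 ms.

21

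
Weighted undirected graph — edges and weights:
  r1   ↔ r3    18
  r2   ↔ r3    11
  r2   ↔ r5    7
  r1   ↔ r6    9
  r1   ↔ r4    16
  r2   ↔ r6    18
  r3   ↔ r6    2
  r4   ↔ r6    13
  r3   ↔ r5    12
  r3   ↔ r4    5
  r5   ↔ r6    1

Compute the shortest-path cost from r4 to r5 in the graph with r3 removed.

14

Comparing a few candidate routes:
r4 → r6 → r2 → r5: 13 + 18 + 7 = 38
r4 → r1 → r6 → r5: 16 + 9 + 1 = 26
r4 → r6 → r5: 13 + 1 = 14
Shortest: 14.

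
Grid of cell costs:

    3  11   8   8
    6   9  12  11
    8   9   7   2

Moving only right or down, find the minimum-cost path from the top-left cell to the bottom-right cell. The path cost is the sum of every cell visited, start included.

Take [0,0] → [1,0] → [2,0] → [2,1] → [2,2] → [2,3] for a total of 3 + 6 + 8 + 9 + 7 + 2 = 35.
For comparison, the top-then-right route costs 43.

35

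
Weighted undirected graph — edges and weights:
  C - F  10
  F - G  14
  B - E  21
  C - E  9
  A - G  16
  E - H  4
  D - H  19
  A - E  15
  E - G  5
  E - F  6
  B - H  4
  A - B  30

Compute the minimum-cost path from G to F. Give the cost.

11

Checking several routes:
G -> A -> B -> H -> E -> F: 16 + 30 + 4 + 4 + 6 = 60
G -> A -> E -> F: 16 + 15 + 6 = 37
G -> E -> C -> F: 5 + 9 + 10 = 24
G -> A -> E -> C -> F: 16 + 15 + 9 + 10 = 50
G -> F: 14
G -> E -> F: 5 + 6 = 11
Best route has total 11.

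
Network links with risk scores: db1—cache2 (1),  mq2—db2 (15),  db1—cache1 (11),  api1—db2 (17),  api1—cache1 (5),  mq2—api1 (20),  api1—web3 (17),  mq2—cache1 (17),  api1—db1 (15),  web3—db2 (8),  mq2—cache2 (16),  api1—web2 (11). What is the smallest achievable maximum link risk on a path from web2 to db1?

Comparing a few candidate routes:
web2 → api1 → db1: max(11, 15) = 15
web2 → api1 → db2 → mq2 → cache2 → db1: max(11, 17, 15, 16, 1) = 17
web2 → api1 → cache1 → db1: max(11, 5, 11) = 11
web2 → api1 → db2 → mq2 → cache1 → db1: max(11, 17, 15, 17, 11) = 17
Best route has worst link 11.

11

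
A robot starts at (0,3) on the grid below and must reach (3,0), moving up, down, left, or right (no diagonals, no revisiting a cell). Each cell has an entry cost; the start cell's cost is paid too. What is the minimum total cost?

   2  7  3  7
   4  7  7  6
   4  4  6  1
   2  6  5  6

29

One optimal route is [0,3] → [0,2] → [0,1] → [0,0] → [1,0] → [2,0] → [3,0].
Its cost is 7 + 3 + 7 + 2 + 4 + 4 + 2 = 29.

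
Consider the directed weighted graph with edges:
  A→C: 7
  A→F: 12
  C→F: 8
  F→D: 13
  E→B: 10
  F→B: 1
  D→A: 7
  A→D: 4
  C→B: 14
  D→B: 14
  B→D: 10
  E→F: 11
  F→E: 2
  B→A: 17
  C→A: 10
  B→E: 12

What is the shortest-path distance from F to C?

A few of the F→C routes:
F → D → A → C: 13 + 7 + 7 = 27
F → E → B → A → C: 2 + 10 + 17 + 7 = 36
F → B → A → C: 1 + 17 + 7 = 25
F → B → D → A → C: 1 + 10 + 7 + 7 = 25
The minimum is 25.

25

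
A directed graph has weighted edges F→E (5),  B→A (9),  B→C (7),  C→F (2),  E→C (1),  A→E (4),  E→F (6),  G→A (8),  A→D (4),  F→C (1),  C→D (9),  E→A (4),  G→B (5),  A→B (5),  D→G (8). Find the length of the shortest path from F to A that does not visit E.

26

Paths from F to A avoiding E:
F-C-D-G-B-A: 1 + 9 + 8 + 5 + 9 = 32
F-C-D-G-A: 1 + 9 + 8 + 8 = 26
Shortest: 26.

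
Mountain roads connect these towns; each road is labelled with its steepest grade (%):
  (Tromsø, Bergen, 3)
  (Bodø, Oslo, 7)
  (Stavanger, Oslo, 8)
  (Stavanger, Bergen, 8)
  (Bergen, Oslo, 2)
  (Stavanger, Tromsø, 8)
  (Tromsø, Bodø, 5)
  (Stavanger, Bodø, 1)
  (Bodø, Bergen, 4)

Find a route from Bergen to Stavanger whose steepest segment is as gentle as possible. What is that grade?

4

Some routes from Bergen to Stavanger:
Bergen → Oslo → Bodø → Tromsø → Stavanger: max(2, 7, 5, 8) = 8
Bergen → Bodø → Stavanger: max(4, 1) = 4
Bergen → Tromsø → Bodø → Stavanger: max(3, 5, 1) = 5
Bergen → Oslo → Bodø → Stavanger: max(2, 7, 1) = 7
Smallest bottleneck: 4%.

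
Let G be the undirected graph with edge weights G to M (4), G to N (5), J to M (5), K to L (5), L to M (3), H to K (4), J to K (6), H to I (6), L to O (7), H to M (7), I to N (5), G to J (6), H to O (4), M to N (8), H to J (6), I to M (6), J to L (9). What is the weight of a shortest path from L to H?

9

A few of the L→H routes:
L→O→H: 7 + 4 = 11
L→M→J→H: 3 + 5 + 6 = 14
L→M→H: 3 + 7 = 10
L→K→H: 5 + 4 = 9
L→J→H: 9 + 6 = 15
Shortest: 9.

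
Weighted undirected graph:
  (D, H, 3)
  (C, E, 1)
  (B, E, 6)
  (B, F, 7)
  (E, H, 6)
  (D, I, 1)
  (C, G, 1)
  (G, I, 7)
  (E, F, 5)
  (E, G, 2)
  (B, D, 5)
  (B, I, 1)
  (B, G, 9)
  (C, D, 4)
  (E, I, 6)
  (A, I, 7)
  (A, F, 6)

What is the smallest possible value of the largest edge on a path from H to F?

5

A few of the H→F routes:
H - D - I - B - E - F: max(3, 1, 1, 6, 5) = 6
H - D - I - E - F: max(3, 1, 6, 5) = 6
H - D - C - E - F: max(3, 4, 1, 5) = 5
H - E - F: max(6, 5) = 6
H - D - C - G - E - F: max(3, 4, 1, 2, 5) = 5
Smallest bottleneck: 5.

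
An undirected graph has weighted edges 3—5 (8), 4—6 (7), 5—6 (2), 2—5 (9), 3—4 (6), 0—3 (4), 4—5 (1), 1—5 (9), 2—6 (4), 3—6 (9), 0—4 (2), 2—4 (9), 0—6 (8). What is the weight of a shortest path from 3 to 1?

16

Some routes from 3 to 1:
3 - 0 - 4 - 5 - 1: 4 + 2 + 1 + 9 = 16
3 - 4 - 5 - 1: 6 + 1 + 9 = 16
3 - 5 - 1: 8 + 9 = 17
Shortest: 16.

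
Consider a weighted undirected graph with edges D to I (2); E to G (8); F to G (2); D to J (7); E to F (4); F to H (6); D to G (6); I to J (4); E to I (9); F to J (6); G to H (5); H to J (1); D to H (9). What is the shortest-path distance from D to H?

Some routes from D to H:
D - I - J - H: 2 + 4 + 1 = 7
D - H: 9
D - J - H: 7 + 1 = 8
Shortest: 7.

7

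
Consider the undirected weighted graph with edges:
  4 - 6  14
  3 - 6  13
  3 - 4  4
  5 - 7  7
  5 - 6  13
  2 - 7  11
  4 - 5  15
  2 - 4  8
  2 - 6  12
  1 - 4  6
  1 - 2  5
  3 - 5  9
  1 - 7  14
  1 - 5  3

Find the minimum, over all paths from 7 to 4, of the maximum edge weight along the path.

A few of the 7→4 routes:
7 -> 5 -> 3 -> 4: max(7, 9, 4) = 9
7 -> 5 -> 1 -> 4: max(7, 3, 6) = 7
7 -> 5 -> 1 -> 2 -> 4: max(7, 3, 5, 8) = 8
Smallest bottleneck: 7.

7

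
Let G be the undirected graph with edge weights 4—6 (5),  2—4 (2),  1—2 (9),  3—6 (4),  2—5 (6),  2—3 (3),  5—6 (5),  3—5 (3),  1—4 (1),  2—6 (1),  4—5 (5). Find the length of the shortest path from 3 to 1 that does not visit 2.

9

Paths from 3 to 1 avoiding 2:
3 - 5 - 6 - 4 - 1: 3 + 5 + 5 + 1 = 14
3 - 5 - 4 - 1: 3 + 5 + 1 = 9
3 - 6 - 4 - 1: 4 + 5 + 1 = 10
3 - 6 - 5 - 4 - 1: 4 + 5 + 5 + 1 = 15
Best route has total 9.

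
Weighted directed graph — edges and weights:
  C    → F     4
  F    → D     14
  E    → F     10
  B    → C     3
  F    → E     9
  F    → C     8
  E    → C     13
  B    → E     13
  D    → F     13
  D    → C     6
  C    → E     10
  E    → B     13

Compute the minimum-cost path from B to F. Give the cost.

7

Some routes from B to F:
B→C→F: 3 + 4 = 7
B→C→E→F: 3 + 10 + 10 = 23
B→E→F: 13 + 10 = 23
Best route has total 7.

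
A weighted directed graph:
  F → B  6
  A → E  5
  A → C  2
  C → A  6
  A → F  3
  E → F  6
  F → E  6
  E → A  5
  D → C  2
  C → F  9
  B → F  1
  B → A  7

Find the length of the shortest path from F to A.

Candidate routes:
F → E → A: 6 + 5 = 11
F → B → A: 6 + 7 = 13
The minimum is 11.

11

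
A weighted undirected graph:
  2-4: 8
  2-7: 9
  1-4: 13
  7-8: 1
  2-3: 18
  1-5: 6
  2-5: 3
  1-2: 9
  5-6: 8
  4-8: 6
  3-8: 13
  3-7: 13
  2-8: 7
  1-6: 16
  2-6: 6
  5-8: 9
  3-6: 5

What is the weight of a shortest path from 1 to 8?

Some routes from 1 to 8:
1 - 5 - 8: 6 + 9 = 15
1 - 5 - 2 - 8: 6 + 3 + 7 = 16
1 - 4 - 8: 13 + 6 = 19
1 - 5 - 2 - 7 - 8: 6 + 3 + 9 + 1 = 19
1 - 2 - 8: 9 + 7 = 16
1 - 2 - 7 - 8: 9 + 9 + 1 = 19
Shortest: 15.

15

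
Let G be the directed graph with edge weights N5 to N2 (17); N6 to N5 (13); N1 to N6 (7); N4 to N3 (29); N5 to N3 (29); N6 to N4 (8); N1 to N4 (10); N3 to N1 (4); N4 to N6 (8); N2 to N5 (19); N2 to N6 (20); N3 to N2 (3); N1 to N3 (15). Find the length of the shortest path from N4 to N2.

Routes from N4 to N2:
N4→N6→N5→N2: 8 + 13 + 17 = 38
N4→N3→N2: 29 + 3 = 32
N4→N6→N5→N3→N2: 8 + 13 + 29 + 3 = 53
N4→N3→N1→N6→N5→N2: 29 + 4 + 7 + 13 + 17 = 70
The minimum is 32.

32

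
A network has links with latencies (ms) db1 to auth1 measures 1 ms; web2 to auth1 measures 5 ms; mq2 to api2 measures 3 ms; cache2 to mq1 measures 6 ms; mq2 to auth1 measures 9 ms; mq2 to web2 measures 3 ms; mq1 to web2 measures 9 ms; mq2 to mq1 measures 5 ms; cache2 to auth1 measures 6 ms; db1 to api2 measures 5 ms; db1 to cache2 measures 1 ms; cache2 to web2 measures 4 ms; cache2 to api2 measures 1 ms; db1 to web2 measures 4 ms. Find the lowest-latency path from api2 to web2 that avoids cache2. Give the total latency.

A few of the api2→web2 routes:
api2-mq2-web2: 3 + 3 = 6
api2-db1-web2: 5 + 4 = 9
api2-db1-auth1-web2: 5 + 1 + 5 = 11
The minimum is 6 ms.

6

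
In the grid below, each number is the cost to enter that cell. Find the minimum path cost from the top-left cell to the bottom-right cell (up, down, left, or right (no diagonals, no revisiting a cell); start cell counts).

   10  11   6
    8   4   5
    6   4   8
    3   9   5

One optimal route is r0c0 r1c0 r1c1 r2c1 r2c2 r3c2.
Its cost is 10 + 8 + 4 + 4 + 8 + 5 = 39.

39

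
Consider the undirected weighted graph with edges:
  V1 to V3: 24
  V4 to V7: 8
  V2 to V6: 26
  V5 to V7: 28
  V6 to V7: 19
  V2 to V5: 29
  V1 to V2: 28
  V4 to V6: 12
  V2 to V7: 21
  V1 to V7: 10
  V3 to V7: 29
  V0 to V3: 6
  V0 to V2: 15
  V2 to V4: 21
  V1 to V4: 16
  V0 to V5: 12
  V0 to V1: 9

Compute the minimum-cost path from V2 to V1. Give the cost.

Comparing a few candidate routes:
V2 - V0 - V1: 15 + 9 = 24
V2 - V1: 28
V2 - V7 - V1: 21 + 10 = 31
Shortest: 24.

24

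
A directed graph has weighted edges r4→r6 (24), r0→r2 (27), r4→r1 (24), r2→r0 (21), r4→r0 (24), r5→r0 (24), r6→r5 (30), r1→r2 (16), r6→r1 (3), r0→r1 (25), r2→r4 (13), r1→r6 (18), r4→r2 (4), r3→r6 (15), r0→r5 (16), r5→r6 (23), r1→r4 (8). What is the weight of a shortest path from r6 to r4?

Candidate routes:
r6-r5-r0-r2-r4: 30 + 24 + 27 + 13 = 94
r6-r1-r4: 3 + 8 = 11
r6-r1-r2-r4: 3 + 16 + 13 = 32
r6-r5-r0-r1-r4: 30 + 24 + 25 + 8 = 87
r6-r5-r0-r1-r2-r4: 30 + 24 + 25 + 16 + 13 = 108
The minimum is 11.

11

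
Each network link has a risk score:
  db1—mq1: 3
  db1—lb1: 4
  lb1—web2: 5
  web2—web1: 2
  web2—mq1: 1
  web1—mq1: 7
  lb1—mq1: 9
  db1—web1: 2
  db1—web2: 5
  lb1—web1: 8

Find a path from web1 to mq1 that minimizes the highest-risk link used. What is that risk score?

2

Checking several routes:
web1 - web2 - db1 - mq1: max(2, 5, 3) = 5
web1 - db1 - mq1: max(2, 3) = 3
web1 - db1 - lb1 - web2 - mq1: max(2, 4, 5, 1) = 5
web1 - web2 - mq1: max(2, 1) = 2
web1 - db1 - web2 - mq1: max(2, 5, 1) = 5
The minimum achievable maximum is 2.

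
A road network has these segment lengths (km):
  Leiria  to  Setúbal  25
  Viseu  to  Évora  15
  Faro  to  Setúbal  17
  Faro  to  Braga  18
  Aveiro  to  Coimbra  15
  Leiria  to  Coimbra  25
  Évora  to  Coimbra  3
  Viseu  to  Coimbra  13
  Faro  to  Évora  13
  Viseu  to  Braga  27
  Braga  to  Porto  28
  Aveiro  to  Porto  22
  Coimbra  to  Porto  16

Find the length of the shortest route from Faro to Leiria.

41

Some routes from Faro to Leiria:
Faro - Évora - Viseu - Coimbra - Leiria: 13 + 15 + 13 + 25 = 66
Faro - Setúbal - Leiria: 17 + 25 = 42
Faro - Évora - Coimbra - Leiria: 13 + 3 + 25 = 41
The minimum is 41 km.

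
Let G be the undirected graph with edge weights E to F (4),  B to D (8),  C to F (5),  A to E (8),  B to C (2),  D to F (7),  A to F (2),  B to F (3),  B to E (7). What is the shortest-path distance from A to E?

6

Candidate routes:
A→F→E: 2 + 4 = 6
A→F→D→B→E: 2 + 7 + 8 + 7 = 24
A→F→B→E: 2 + 3 + 7 = 12
A→F→C→B→E: 2 + 5 + 2 + 7 = 16
A→E: 8
The minimum is 6.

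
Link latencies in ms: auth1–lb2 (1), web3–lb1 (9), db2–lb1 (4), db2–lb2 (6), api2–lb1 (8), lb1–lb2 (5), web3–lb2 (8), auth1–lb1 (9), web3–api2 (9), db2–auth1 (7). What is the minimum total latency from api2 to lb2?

13

Some routes from api2 to lb2:
api2→web3→lb2: 9 + 8 = 17
api2→lb1→db2→lb2: 8 + 4 + 6 = 18
api2→lb1→lb2: 8 + 5 = 13
The minimum is 13 ms.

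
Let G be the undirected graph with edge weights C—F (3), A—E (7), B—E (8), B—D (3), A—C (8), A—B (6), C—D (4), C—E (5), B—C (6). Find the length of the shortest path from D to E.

A few of the D→E routes:
D -> C -> B -> E: 4 + 6 + 8 = 18
D -> B -> A -> E: 3 + 6 + 7 = 16
D -> C -> E: 4 + 5 = 9
D -> B -> E: 3 + 8 = 11
D -> B -> C -> E: 3 + 6 + 5 = 14
Shortest: 9.

9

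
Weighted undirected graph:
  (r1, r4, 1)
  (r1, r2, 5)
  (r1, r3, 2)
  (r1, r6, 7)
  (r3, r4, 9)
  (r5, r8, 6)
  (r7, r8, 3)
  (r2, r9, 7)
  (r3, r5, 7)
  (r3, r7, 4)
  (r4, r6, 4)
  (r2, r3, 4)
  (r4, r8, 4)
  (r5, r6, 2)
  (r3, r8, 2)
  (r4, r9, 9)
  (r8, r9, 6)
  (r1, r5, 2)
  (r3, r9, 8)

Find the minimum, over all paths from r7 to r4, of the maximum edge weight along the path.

Some routes from r7 to r4:
r7-r3-r1-r5-r6-r4: max(4, 2, 2, 2, 4) = 4
r7-r8-r3-r1-r4: max(3, 2, 2, 1) = 3
r7-r8-r4: max(3, 4) = 4
r7-r8-r3-r1-r5-r6-r4: max(3, 2, 2, 2, 2, 4) = 4
r7-r3-r8-r4: max(4, 2, 4) = 4
The minimum achievable maximum is 3.

3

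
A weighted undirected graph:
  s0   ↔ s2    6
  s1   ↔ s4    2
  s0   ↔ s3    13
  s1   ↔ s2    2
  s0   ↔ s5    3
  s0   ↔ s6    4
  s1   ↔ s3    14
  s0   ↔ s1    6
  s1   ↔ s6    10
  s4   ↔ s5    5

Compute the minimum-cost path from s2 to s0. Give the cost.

Some routes from s2 to s0:
s2-s1-s4-s5-s0: 2 + 2 + 5 + 3 = 12
s2-s1-s0: 2 + 6 = 8
s2-s0: 6
s2-s1-s6-s0: 2 + 10 + 4 = 16
Best route has total 6.

6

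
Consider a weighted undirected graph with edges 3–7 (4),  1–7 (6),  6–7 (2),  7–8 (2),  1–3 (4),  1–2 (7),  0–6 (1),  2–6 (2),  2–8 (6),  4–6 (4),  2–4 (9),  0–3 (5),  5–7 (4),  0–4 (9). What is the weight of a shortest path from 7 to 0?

3

Comparing a few candidate routes:
7 → 3 → 0: 4 + 5 = 9
7 → 1 → 3 → 0: 6 + 4 + 5 = 15
7 → 1 → 2 → 6 → 0: 6 + 7 + 2 + 1 = 16
7 → 8 → 2 → 6 → 0: 2 + 6 + 2 + 1 = 11
7 → 6 → 4 → 0: 2 + 4 + 9 = 15
7 → 6 → 0: 2 + 1 = 3
Best route has total 3.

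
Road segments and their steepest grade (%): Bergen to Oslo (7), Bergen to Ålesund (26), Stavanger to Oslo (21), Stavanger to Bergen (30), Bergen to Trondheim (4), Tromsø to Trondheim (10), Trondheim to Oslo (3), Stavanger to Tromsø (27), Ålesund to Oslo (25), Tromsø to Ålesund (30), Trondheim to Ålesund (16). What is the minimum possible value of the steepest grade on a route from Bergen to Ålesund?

Comparing a few candidate routes:
Bergen -> Oslo -> Trondheim -> Ålesund: max(7, 3, 16) = 16
Bergen -> Trondheim -> Oslo -> Ålesund: max(4, 3, 25) = 25
Bergen -> Trondheim -> Ålesund: max(4, 16) = 16
Bergen -> Oslo -> Ålesund: max(7, 25) = 25
The minimum achievable maximum is 16%.

16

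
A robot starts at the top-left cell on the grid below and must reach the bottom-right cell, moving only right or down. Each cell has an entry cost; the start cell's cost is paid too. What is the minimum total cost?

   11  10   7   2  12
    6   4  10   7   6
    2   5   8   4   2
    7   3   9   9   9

One optimal route is (0,0)→(1,0)→(2,0)→(2,1)→(2,2)→(2,3)→(2,4)→(3,4).
Its cost is 11 + 6 + 2 + 5 + 8 + 4 + 2 + 9 = 47.
(Top row then right column would cost 59.)

47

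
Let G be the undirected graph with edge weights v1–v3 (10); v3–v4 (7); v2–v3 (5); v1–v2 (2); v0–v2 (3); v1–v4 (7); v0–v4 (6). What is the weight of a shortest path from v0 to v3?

8

Some routes from v0 to v3:
v0 → v4 → v3: 6 + 7 = 13
v0 → v2 → v1 → v3: 3 + 2 + 10 = 15
v0 → v2 → v3: 3 + 5 = 8
Best route has total 8.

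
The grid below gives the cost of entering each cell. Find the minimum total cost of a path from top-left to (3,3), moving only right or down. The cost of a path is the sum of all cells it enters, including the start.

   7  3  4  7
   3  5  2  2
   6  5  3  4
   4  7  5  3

25

Take (0,0) -> (0,1) -> (0,2) -> (1,2) -> (1,3) -> (2,3) -> (3,3) for a total of 7 + 3 + 4 + 2 + 2 + 4 + 3 = 25.
For comparison, the top-then-right route costs 30.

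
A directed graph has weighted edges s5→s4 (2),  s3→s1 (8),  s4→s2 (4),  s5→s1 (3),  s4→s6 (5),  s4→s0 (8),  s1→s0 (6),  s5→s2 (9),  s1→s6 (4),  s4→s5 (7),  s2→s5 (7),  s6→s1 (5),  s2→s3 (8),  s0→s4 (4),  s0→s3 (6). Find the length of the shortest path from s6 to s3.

17

Routes from s6 to s3:
s6→s1→s0→s4→s5→s2→s3: 5 + 6 + 4 + 7 + 9 + 8 = 39
s6→s1→s0→s4→s2→s3: 5 + 6 + 4 + 4 + 8 = 27
s6→s1→s0→s3: 5 + 6 + 6 = 17
Shortest: 17.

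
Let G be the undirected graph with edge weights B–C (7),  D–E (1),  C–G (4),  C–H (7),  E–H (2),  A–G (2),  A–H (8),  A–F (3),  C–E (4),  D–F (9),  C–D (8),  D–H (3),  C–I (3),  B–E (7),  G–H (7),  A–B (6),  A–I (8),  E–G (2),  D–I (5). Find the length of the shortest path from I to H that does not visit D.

9

Some routes from I to H avoiding D:
I - C - G - H: 3 + 4 + 7 = 14
I - A - G - E - H: 8 + 2 + 2 + 2 = 14
I - C - E - H: 3 + 4 + 2 = 9
I - C - H: 3 + 7 = 10
I - C - G - E - H: 3 + 4 + 2 + 2 = 11
Best route has total 9.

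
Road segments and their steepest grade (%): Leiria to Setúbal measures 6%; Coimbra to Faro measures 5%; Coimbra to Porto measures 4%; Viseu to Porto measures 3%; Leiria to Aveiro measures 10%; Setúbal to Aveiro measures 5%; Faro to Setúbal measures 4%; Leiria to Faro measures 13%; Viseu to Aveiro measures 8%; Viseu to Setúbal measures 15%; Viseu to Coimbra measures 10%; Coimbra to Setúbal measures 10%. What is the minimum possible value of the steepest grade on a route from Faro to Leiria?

6

A few of the Faro→Leiria routes:
Faro - Coimbra - Viseu - Aveiro - Leiria: max(5, 10, 8, 10) = 10
Faro - Coimbra - Viseu - Aveiro - Setúbal - Leiria: max(5, 10, 8, 5, 6) = 10
Faro - Coimbra - Porto - Viseu - Aveiro - Leiria: max(5, 4, 3, 8, 10) = 10
Faro - Setúbal - Leiria: max(4, 6) = 6
Faro - Coimbra - Porto - Viseu - Aveiro - Setúbal - Leiria: max(5, 4, 3, 8, 5, 6) = 8
Smallest bottleneck: 6%.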